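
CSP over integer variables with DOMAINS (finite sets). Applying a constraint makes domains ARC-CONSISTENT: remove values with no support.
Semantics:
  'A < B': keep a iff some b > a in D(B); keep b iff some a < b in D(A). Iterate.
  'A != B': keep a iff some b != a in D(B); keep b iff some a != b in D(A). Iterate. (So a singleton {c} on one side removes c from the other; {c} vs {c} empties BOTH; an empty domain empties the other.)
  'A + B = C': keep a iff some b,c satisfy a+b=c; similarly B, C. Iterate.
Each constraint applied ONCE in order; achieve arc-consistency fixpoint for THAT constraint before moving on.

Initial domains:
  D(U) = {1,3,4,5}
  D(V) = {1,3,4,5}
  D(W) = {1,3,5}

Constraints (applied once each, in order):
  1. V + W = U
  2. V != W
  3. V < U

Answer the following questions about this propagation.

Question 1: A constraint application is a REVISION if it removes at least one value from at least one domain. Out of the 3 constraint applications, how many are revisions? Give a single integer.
Answer: 1

Derivation:
Constraint 1 (V + W = U) on D(V)={1,3,4,5} D(W)={1,3,5} D(U)={1,3,4,5}: V {1,3,4,5}->{1,3,4}; W {1,3,5}->{1,3}; U {1,3,4,5}->{4,5} => REVISION
Constraint 2 (V != W) on D(V)={1,3,4} D(W)={1,3}: no change => not a revision
Constraint 3 (V < U) on D(V)={1,3,4} D(U)={4,5}: no change => not a revision
Total revisions = 1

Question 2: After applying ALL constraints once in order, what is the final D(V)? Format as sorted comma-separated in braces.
Answer: {1,3,4}

Derivation:
Constraint 1 (V + W = U) on D(V)={1,3,4,5} D(W)={1,3,5} D(U)={1,3,4,5}: V {1,3,4,5}->{1,3,4}; W {1,3,5}->{1,3}; U {1,3,4,5}->{4,5}
Constraint 2 (V != W) on D(V)={1,3,4} D(W)={1,3}: no change
Constraint 3 (V < U) on D(V)={1,3,4} D(U)={4,5}: no change
So after all 3 constraints: D(V) = {1,3,4}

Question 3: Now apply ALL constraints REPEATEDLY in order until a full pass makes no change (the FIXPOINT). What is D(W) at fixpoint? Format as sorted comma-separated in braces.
Answer: {1,3}

Derivation:
pass 0 (initial): D(W)={1,3,5}
pass 1: U {1,3,4,5}->{4,5}; V {1,3,4,5}->{1,3,4}; W {1,3,5}->{1,3}
pass 2: no change
Fixpoint after 2 passes: D(W) = {1,3}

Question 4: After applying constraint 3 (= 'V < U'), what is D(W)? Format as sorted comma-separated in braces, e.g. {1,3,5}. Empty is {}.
Constraint 1 (V + W = U) on D(V)={1,3,4,5} D(W)={1,3,5} D(U)={1,3,4,5}: V {1,3,4,5}->{1,3,4}; W {1,3,5}->{1,3}; U {1,3,4,5}->{4,5}
Constraint 2 (V != W) on D(V)={1,3,4} D(W)={1,3}: no change
Constraint 3 (V < U) on D(V)={1,3,4} D(U)={4,5}: no change
So after constraint 3: D(W) = {1,3}

Answer: {1,3}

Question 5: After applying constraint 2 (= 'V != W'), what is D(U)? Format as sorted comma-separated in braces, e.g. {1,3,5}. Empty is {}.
Answer: {4,5}

Derivation:
Constraint 1 (V + W = U) on D(V)={1,3,4,5} D(W)={1,3,5} D(U)={1,3,4,5}: V {1,3,4,5}->{1,3,4}; W {1,3,5}->{1,3}; U {1,3,4,5}->{4,5}
Constraint 2 (V != W) on D(V)={1,3,4} D(W)={1,3}: no change
So after constraint 2: D(U) = {4,5}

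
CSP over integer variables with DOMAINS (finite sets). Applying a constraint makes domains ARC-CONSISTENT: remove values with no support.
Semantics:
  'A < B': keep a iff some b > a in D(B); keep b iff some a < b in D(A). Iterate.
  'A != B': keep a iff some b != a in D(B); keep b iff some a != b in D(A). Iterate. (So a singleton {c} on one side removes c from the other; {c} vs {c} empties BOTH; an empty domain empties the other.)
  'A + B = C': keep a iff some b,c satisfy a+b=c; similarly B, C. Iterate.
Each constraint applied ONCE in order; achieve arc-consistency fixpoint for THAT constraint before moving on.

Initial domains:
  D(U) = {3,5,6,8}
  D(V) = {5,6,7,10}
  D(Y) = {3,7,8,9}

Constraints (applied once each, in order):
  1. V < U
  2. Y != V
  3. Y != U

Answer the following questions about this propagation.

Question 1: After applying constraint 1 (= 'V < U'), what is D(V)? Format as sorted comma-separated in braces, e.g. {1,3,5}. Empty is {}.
Constraint 1 (V < U) on D(V)={5,6,7,10} D(U)={3,5,6,8}: V {5,6,7,10}->{5,6,7}; U {3,5,6,8}->{6,8}
So after constraint 1: D(V) = {5,6,7}

Answer: {5,6,7}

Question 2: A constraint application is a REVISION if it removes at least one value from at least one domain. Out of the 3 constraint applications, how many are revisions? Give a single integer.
Answer: 1

Derivation:
Constraint 1 (V < U) on D(V)={5,6,7,10} D(U)={3,5,6,8}: V {5,6,7,10}->{5,6,7}; U {3,5,6,8}->{6,8} => REVISION
Constraint 2 (Y != V) on D(Y)={3,7,8,9} D(V)={5,6,7}: no change => not a revision
Constraint 3 (Y != U) on D(Y)={3,7,8,9} D(U)={6,8}: no change => not a revision
Total revisions = 1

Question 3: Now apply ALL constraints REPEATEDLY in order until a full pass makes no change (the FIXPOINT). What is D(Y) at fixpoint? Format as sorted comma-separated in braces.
pass 0 (initial): D(Y)={3,7,8,9}
pass 1: U {3,5,6,8}->{6,8}; V {5,6,7,10}->{5,6,7}
pass 2: no change
Fixpoint after 2 passes: D(Y) = {3,7,8,9}

Answer: {3,7,8,9}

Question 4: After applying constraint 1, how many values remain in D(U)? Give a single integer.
Constraint 1 (V < U) on D(V)={5,6,7,10} D(U)={3,5,6,8}: V {5,6,7,10}->{5,6,7}; U {3,5,6,8}->{6,8}
So after constraint 1: D(U)={6,8}, size = 2

Answer: 2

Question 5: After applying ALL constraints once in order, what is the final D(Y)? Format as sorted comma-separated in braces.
Constraint 1 (V < U) on D(V)={5,6,7,10} D(U)={3,5,6,8}: V {5,6,7,10}->{5,6,7}; U {3,5,6,8}->{6,8}
Constraint 2 (Y != V) on D(Y)={3,7,8,9} D(V)={5,6,7}: no change
Constraint 3 (Y != U) on D(Y)={3,7,8,9} D(U)={6,8}: no change
So after all 3 constraints: D(Y) = {3,7,8,9}

Answer: {3,7,8,9}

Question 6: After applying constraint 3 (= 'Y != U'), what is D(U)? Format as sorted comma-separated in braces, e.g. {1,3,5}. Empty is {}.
Constraint 1 (V < U) on D(V)={5,6,7,10} D(U)={3,5,6,8}: V {5,6,7,10}->{5,6,7}; U {3,5,6,8}->{6,8}
Constraint 2 (Y != V) on D(Y)={3,7,8,9} D(V)={5,6,7}: no change
Constraint 3 (Y != U) on D(Y)={3,7,8,9} D(U)={6,8}: no change
So after constraint 3: D(U) = {6,8}

Answer: {6,8}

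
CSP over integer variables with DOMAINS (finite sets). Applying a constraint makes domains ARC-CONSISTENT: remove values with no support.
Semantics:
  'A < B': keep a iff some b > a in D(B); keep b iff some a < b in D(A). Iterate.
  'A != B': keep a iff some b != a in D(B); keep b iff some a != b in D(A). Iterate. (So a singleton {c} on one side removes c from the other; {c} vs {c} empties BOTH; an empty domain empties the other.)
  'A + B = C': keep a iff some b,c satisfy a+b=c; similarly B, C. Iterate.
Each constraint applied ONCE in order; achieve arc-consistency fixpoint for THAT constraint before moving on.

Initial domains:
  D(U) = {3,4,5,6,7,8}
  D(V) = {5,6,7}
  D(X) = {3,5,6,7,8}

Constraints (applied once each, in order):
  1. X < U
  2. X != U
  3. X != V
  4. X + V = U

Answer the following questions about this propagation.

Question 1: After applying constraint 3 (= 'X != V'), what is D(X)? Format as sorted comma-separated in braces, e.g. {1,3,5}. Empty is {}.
Constraint 1 (X < U) on D(X)={3,5,6,7,8} D(U)={3,4,5,6,7,8}: X {3,5,6,7,8}->{3,5,6,7}; U {3,4,5,6,7,8}->{4,5,6,7,8}
Constraint 2 (X != U) on D(X)={3,5,6,7} D(U)={4,5,6,7,8}: no change
Constraint 3 (X != V) on D(X)={3,5,6,7} D(V)={5,6,7}: no change
So after constraint 3: D(X) = {3,5,6,7}

Answer: {3,5,6,7}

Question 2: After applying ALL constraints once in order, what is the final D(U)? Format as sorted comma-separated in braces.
Constraint 1 (X < U) on D(X)={3,5,6,7,8} D(U)={3,4,5,6,7,8}: X {3,5,6,7,8}->{3,5,6,7}; U {3,4,5,6,7,8}->{4,5,6,7,8}
Constraint 2 (X != U) on D(X)={3,5,6,7} D(U)={4,5,6,7,8}: no change
Constraint 3 (X != V) on D(X)={3,5,6,7} D(V)={5,6,7}: no change
Constraint 4 (X + V = U) on D(X)={3,5,6,7} D(V)={5,6,7} D(U)={4,5,6,7,8}: X {3,5,6,7}->{3}; V {5,6,7}->{5}; U {4,5,6,7,8}->{8}
So after all 4 constraints: D(U) = {8}

Answer: {8}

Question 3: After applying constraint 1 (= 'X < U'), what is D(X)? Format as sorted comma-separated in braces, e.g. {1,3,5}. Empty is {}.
Constraint 1 (X < U) on D(X)={3,5,6,7,8} D(U)={3,4,5,6,7,8}: X {3,5,6,7,8}->{3,5,6,7}; U {3,4,5,6,7,8}->{4,5,6,7,8}
So after constraint 1: D(X) = {3,5,6,7}

Answer: {3,5,6,7}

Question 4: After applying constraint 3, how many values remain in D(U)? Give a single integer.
Constraint 1 (X < U) on D(X)={3,5,6,7,8} D(U)={3,4,5,6,7,8}: X {3,5,6,7,8}->{3,5,6,7}; U {3,4,5,6,7,8}->{4,5,6,7,8}
Constraint 2 (X != U) on D(X)={3,5,6,7} D(U)={4,5,6,7,8}: no change
Constraint 3 (X != V) on D(X)={3,5,6,7} D(V)={5,6,7}: no change
So after constraint 3: D(U)={4,5,6,7,8}, size = 5

Answer: 5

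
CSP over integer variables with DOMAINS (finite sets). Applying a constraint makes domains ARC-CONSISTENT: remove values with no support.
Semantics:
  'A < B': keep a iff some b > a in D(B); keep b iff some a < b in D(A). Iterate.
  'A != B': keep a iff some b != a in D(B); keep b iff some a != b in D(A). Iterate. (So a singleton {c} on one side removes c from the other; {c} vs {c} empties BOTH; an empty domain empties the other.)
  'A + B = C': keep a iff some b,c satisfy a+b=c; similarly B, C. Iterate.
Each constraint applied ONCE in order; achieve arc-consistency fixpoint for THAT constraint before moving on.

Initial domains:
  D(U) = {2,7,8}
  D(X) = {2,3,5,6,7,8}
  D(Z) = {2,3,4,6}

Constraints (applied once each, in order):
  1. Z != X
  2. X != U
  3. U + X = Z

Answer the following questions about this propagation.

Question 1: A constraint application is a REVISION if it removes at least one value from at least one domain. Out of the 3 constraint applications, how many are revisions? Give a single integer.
Answer: 1

Derivation:
Constraint 1 (Z != X) on D(Z)={2,3,4,6} D(X)={2,3,5,6,7,8}: no change => not a revision
Constraint 2 (X != U) on D(X)={2,3,5,6,7,8} D(U)={2,7,8}: no change => not a revision
Constraint 3 (U + X = Z) on D(U)={2,7,8} D(X)={2,3,5,6,7,8} D(Z)={2,3,4,6}: U {2,7,8}->{2}; X {2,3,5,6,7,8}->{2}; Z {2,3,4,6}->{4} => REVISION
Total revisions = 1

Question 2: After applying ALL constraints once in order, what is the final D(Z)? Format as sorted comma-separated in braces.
Constraint 1 (Z != X) on D(Z)={2,3,4,6} D(X)={2,3,5,6,7,8}: no change
Constraint 2 (X != U) on D(X)={2,3,5,6,7,8} D(U)={2,7,8}: no change
Constraint 3 (U + X = Z) on D(U)={2,7,8} D(X)={2,3,5,6,7,8} D(Z)={2,3,4,6}: U {2,7,8}->{2}; X {2,3,5,6,7,8}->{2}; Z {2,3,4,6}->{4}
So after all 3 constraints: D(Z) = {4}

Answer: {4}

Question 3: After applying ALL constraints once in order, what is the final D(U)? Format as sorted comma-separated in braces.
Answer: {2}

Derivation:
Constraint 1 (Z != X) on D(Z)={2,3,4,6} D(X)={2,3,5,6,7,8}: no change
Constraint 2 (X != U) on D(X)={2,3,5,6,7,8} D(U)={2,7,8}: no change
Constraint 3 (U + X = Z) on D(U)={2,7,8} D(X)={2,3,5,6,7,8} D(Z)={2,3,4,6}: U {2,7,8}->{2}; X {2,3,5,6,7,8}->{2}; Z {2,3,4,6}->{4}
So after all 3 constraints: D(U) = {2}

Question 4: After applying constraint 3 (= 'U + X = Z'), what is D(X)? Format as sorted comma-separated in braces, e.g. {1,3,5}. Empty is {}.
Answer: {2}

Derivation:
Constraint 1 (Z != X) on D(Z)={2,3,4,6} D(X)={2,3,5,6,7,8}: no change
Constraint 2 (X != U) on D(X)={2,3,5,6,7,8} D(U)={2,7,8}: no change
Constraint 3 (U + X = Z) on D(U)={2,7,8} D(X)={2,3,5,6,7,8} D(Z)={2,3,4,6}: U {2,7,8}->{2}; X {2,3,5,6,7,8}->{2}; Z {2,3,4,6}->{4}
So after constraint 3: D(X) = {2}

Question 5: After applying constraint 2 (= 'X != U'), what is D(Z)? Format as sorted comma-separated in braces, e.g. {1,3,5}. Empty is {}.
Constraint 1 (Z != X) on D(Z)={2,3,4,6} D(X)={2,3,5,6,7,8}: no change
Constraint 2 (X != U) on D(X)={2,3,5,6,7,8} D(U)={2,7,8}: no change
So after constraint 2: D(Z) = {2,3,4,6}

Answer: {2,3,4,6}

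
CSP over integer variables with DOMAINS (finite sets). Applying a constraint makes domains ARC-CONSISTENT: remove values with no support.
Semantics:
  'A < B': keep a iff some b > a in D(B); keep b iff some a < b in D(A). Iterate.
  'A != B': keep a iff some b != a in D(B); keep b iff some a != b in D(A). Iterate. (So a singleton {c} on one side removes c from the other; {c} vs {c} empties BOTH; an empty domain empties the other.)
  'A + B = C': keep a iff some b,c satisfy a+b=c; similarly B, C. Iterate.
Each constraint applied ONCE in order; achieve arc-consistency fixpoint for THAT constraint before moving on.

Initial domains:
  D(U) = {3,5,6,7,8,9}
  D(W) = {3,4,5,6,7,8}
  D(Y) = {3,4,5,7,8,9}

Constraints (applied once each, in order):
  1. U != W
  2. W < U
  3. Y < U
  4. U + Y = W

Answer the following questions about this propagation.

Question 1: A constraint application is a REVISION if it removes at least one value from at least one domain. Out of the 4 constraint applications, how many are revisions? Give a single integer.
Answer: 3

Derivation:
Constraint 1 (U != W) on D(U)={3,5,6,7,8,9} D(W)={3,4,5,6,7,8}: no change => not a revision
Constraint 2 (W < U) on D(W)={3,4,5,6,7,8} D(U)={3,5,6,7,8,9}: U {3,5,6,7,8,9}->{5,6,7,8,9} => REVISION
Constraint 3 (Y < U) on D(Y)={3,4,5,7,8,9} D(U)={5,6,7,8,9}: Y {3,4,5,7,8,9}->{3,4,5,7,8} => REVISION
Constraint 4 (U + Y = W) on D(U)={5,6,7,8,9} D(Y)={3,4,5,7,8} D(W)={3,4,5,6,7,8}: U {5,6,7,8,9}->{5}; Y {3,4,5,7,8}->{3}; W {3,4,5,6,7,8}->{8} => REVISION
Total revisions = 3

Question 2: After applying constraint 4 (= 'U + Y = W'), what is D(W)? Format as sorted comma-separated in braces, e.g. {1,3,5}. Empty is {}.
Answer: {8}

Derivation:
Constraint 1 (U != W) on D(U)={3,5,6,7,8,9} D(W)={3,4,5,6,7,8}: no change
Constraint 2 (W < U) on D(W)={3,4,5,6,7,8} D(U)={3,5,6,7,8,9}: U {3,5,6,7,8,9}->{5,6,7,8,9}
Constraint 3 (Y < U) on D(Y)={3,4,5,7,8,9} D(U)={5,6,7,8,9}: Y {3,4,5,7,8,9}->{3,4,5,7,8}
Constraint 4 (U + Y = W) on D(U)={5,6,7,8,9} D(Y)={3,4,5,7,8} D(W)={3,4,5,6,7,8}: U {5,6,7,8,9}->{5}; Y {3,4,5,7,8}->{3}; W {3,4,5,6,7,8}->{8}
So after constraint 4: D(W) = {8}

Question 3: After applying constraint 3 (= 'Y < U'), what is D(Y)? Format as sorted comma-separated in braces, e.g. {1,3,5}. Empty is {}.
Answer: {3,4,5,7,8}

Derivation:
Constraint 1 (U != W) on D(U)={3,5,6,7,8,9} D(W)={3,4,5,6,7,8}: no change
Constraint 2 (W < U) on D(W)={3,4,5,6,7,8} D(U)={3,5,6,7,8,9}: U {3,5,6,7,8,9}->{5,6,7,8,9}
Constraint 3 (Y < U) on D(Y)={3,4,5,7,8,9} D(U)={5,6,7,8,9}: Y {3,4,5,7,8,9}->{3,4,5,7,8}
So after constraint 3: D(Y) = {3,4,5,7,8}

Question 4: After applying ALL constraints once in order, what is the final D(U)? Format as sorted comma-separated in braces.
Constraint 1 (U != W) on D(U)={3,5,6,7,8,9} D(W)={3,4,5,6,7,8}: no change
Constraint 2 (W < U) on D(W)={3,4,5,6,7,8} D(U)={3,5,6,7,8,9}: U {3,5,6,7,8,9}->{5,6,7,8,9}
Constraint 3 (Y < U) on D(Y)={3,4,5,7,8,9} D(U)={5,6,7,8,9}: Y {3,4,5,7,8,9}->{3,4,5,7,8}
Constraint 4 (U + Y = W) on D(U)={5,6,7,8,9} D(Y)={3,4,5,7,8} D(W)={3,4,5,6,7,8}: U {5,6,7,8,9}->{5}; Y {3,4,5,7,8}->{3}; W {3,4,5,6,7,8}->{8}
So after all 4 constraints: D(U) = {5}

Answer: {5}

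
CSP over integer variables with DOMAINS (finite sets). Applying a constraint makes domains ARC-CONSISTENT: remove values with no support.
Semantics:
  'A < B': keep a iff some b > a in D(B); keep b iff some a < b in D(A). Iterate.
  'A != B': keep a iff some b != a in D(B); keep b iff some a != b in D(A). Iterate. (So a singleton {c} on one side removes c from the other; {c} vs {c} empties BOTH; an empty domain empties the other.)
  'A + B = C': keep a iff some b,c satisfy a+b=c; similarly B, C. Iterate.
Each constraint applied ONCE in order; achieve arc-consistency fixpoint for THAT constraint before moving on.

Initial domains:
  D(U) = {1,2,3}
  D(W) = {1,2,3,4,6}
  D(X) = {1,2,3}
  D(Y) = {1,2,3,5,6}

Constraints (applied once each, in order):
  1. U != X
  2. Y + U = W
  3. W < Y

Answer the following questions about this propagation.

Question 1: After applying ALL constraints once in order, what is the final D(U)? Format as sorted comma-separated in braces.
Constraint 1 (U != X) on D(U)={1,2,3} D(X)={1,2,3}: no change
Constraint 2 (Y + U = W) on D(Y)={1,2,3,5,6} D(U)={1,2,3} D(W)={1,2,3,4,6}: Y {1,2,3,5,6}->{1,2,3,5}; W {1,2,3,4,6}->{2,3,4,6}
Constraint 3 (W < Y) on D(W)={2,3,4,6} D(Y)={1,2,3,5}: W {2,3,4,6}->{2,3,4}; Y {1,2,3,5}->{3,5}
So after all 3 constraints: D(U) = {1,2,3}

Answer: {1,2,3}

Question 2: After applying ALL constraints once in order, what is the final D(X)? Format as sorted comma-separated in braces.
Constraint 1 (U != X) on D(U)={1,2,3} D(X)={1,2,3}: no change
Constraint 2 (Y + U = W) on D(Y)={1,2,3,5,6} D(U)={1,2,3} D(W)={1,2,3,4,6}: Y {1,2,3,5,6}->{1,2,3,5}; W {1,2,3,4,6}->{2,3,4,6}
Constraint 3 (W < Y) on D(W)={2,3,4,6} D(Y)={1,2,3,5}: W {2,3,4,6}->{2,3,4}; Y {1,2,3,5}->{3,5}
So after all 3 constraints: D(X) = {1,2,3}

Answer: {1,2,3}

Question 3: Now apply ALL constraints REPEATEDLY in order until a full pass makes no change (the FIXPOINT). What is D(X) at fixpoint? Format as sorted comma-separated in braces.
pass 0 (initial): D(X)={1,2,3}
pass 1: W {1,2,3,4,6}->{2,3,4}; Y {1,2,3,5,6}->{3,5}
pass 2: U {1,2,3}->{1}; W {2,3,4}->{}; Y {3,5}->{}
pass 3: U {1}->{}; X {1,2,3}->{2,3}
pass 4: X {2,3}->{}
pass 5: no change
Fixpoint after 5 passes: D(X) = {}

Answer: {}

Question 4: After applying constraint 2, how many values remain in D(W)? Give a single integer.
Answer: 4

Derivation:
Constraint 1 (U != X) on D(U)={1,2,3} D(X)={1,2,3}: no change
Constraint 2 (Y + U = W) on D(Y)={1,2,3,5,6} D(U)={1,2,3} D(W)={1,2,3,4,6}: Y {1,2,3,5,6}->{1,2,3,5}; W {1,2,3,4,6}->{2,3,4,6}
So after constraint 2: D(W)={2,3,4,6}, size = 4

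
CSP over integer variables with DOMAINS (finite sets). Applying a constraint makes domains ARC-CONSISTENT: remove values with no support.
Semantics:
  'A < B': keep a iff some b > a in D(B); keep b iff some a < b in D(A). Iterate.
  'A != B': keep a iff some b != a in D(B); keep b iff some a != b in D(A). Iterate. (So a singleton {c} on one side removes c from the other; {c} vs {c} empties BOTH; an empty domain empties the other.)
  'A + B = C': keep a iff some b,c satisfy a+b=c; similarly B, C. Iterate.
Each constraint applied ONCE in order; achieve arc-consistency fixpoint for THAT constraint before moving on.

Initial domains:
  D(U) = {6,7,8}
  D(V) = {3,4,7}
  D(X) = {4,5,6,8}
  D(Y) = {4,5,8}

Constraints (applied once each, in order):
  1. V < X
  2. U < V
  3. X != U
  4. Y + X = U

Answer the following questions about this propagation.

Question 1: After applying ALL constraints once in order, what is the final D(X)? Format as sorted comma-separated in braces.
Answer: {}

Derivation:
Constraint 1 (V < X) on D(V)={3,4,7} D(X)={4,5,6,8}: no change
Constraint 2 (U < V) on D(U)={6,7,8} D(V)={3,4,7}: U {6,7,8}->{6}; V {3,4,7}->{7}
Constraint 3 (X != U) on D(X)={4,5,6,8} D(U)={6}: X {4,5,6,8}->{4,5,8}
Constraint 4 (Y + X = U) on D(Y)={4,5,8} D(X)={4,5,8} D(U)={6}: Y {4,5,8}->{}; X {4,5,8}->{}; U {6}->{}
So after all 4 constraints: D(X) = {}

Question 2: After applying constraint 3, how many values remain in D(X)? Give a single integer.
Constraint 1 (V < X) on D(V)={3,4,7} D(X)={4,5,6,8}: no change
Constraint 2 (U < V) on D(U)={6,7,8} D(V)={3,4,7}: U {6,7,8}->{6}; V {3,4,7}->{7}
Constraint 3 (X != U) on D(X)={4,5,6,8} D(U)={6}: X {4,5,6,8}->{4,5,8}
So after constraint 3: D(X)={4,5,8}, size = 3

Answer: 3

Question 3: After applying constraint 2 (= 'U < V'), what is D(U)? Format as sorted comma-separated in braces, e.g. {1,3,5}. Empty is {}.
Answer: {6}

Derivation:
Constraint 1 (V < X) on D(V)={3,4,7} D(X)={4,5,6,8}: no change
Constraint 2 (U < V) on D(U)={6,7,8} D(V)={3,4,7}: U {6,7,8}->{6}; V {3,4,7}->{7}
So after constraint 2: D(U) = {6}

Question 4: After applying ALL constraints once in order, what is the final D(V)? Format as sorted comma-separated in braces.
Answer: {7}

Derivation:
Constraint 1 (V < X) on D(V)={3,4,7} D(X)={4,5,6,8}: no change
Constraint 2 (U < V) on D(U)={6,7,8} D(V)={3,4,7}: U {6,7,8}->{6}; V {3,4,7}->{7}
Constraint 3 (X != U) on D(X)={4,5,6,8} D(U)={6}: X {4,5,6,8}->{4,5,8}
Constraint 4 (Y + X = U) on D(Y)={4,5,8} D(X)={4,5,8} D(U)={6}: Y {4,5,8}->{}; X {4,5,8}->{}; U {6}->{}
So after all 4 constraints: D(V) = {7}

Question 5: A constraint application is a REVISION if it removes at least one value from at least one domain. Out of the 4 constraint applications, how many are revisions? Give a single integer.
Answer: 3

Derivation:
Constraint 1 (V < X) on D(V)={3,4,7} D(X)={4,5,6,8}: no change => not a revision
Constraint 2 (U < V) on D(U)={6,7,8} D(V)={3,4,7}: U {6,7,8}->{6}; V {3,4,7}->{7} => REVISION
Constraint 3 (X != U) on D(X)={4,5,6,8} D(U)={6}: X {4,5,6,8}->{4,5,8} => REVISION
Constraint 4 (Y + X = U) on D(Y)={4,5,8} D(X)={4,5,8} D(U)={6}: Y {4,5,8}->{}; X {4,5,8}->{}; U {6}->{} => REVISION
Total revisions = 3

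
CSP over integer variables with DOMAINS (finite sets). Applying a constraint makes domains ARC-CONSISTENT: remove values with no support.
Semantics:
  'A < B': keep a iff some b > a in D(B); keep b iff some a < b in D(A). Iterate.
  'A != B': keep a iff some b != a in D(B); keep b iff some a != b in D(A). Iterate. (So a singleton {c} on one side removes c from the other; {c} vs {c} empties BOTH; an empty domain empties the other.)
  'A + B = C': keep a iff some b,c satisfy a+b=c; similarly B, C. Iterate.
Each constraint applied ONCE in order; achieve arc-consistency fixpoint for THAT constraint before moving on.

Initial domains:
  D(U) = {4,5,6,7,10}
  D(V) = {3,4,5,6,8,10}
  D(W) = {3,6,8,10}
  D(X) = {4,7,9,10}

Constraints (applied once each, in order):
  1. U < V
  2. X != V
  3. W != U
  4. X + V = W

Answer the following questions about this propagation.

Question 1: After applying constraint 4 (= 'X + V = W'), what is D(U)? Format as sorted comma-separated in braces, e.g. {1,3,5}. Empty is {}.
Constraint 1 (U < V) on D(U)={4,5,6,7,10} D(V)={3,4,5,6,8,10}: U {4,5,6,7,10}->{4,5,6,7}; V {3,4,5,6,8,10}->{5,6,8,10}
Constraint 2 (X != V) on D(X)={4,7,9,10} D(V)={5,6,8,10}: no change
Constraint 3 (W != U) on D(W)={3,6,8,10} D(U)={4,5,6,7}: no change
Constraint 4 (X + V = W) on D(X)={4,7,9,10} D(V)={5,6,8,10} D(W)={3,6,8,10}: X {4,7,9,10}->{4}; V {5,6,8,10}->{6}; W {3,6,8,10}->{10}
So after constraint 4: D(U) = {4,5,6,7}

Answer: {4,5,6,7}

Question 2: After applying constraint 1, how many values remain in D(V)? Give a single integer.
Answer: 4

Derivation:
Constraint 1 (U < V) on D(U)={4,5,6,7,10} D(V)={3,4,5,6,8,10}: U {4,5,6,7,10}->{4,5,6,7}; V {3,4,5,6,8,10}->{5,6,8,10}
So after constraint 1: D(V)={5,6,8,10}, size = 4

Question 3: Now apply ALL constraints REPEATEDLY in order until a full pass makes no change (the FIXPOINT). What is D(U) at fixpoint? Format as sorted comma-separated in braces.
Answer: {4,5}

Derivation:
pass 0 (initial): D(U)={4,5,6,7,10}
pass 1: U {4,5,6,7,10}->{4,5,6,7}; V {3,4,5,6,8,10}->{6}; W {3,6,8,10}->{10}; X {4,7,9,10}->{4}
pass 2: U {4,5,6,7}->{4,5}
pass 3: no change
Fixpoint after 3 passes: D(U) = {4,5}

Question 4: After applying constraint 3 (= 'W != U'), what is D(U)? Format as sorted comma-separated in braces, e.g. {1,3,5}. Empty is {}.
Answer: {4,5,6,7}

Derivation:
Constraint 1 (U < V) on D(U)={4,5,6,7,10} D(V)={3,4,5,6,8,10}: U {4,5,6,7,10}->{4,5,6,7}; V {3,4,5,6,8,10}->{5,6,8,10}
Constraint 2 (X != V) on D(X)={4,7,9,10} D(V)={5,6,8,10}: no change
Constraint 3 (W != U) on D(W)={3,6,8,10} D(U)={4,5,6,7}: no change
So after constraint 3: D(U) = {4,5,6,7}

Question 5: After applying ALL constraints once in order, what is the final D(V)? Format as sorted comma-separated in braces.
Answer: {6}

Derivation:
Constraint 1 (U < V) on D(U)={4,5,6,7,10} D(V)={3,4,5,6,8,10}: U {4,5,6,7,10}->{4,5,6,7}; V {3,4,5,6,8,10}->{5,6,8,10}
Constraint 2 (X != V) on D(X)={4,7,9,10} D(V)={5,6,8,10}: no change
Constraint 3 (W != U) on D(W)={3,6,8,10} D(U)={4,5,6,7}: no change
Constraint 4 (X + V = W) on D(X)={4,7,9,10} D(V)={5,6,8,10} D(W)={3,6,8,10}: X {4,7,9,10}->{4}; V {5,6,8,10}->{6}; W {3,6,8,10}->{10}
So after all 4 constraints: D(V) = {6}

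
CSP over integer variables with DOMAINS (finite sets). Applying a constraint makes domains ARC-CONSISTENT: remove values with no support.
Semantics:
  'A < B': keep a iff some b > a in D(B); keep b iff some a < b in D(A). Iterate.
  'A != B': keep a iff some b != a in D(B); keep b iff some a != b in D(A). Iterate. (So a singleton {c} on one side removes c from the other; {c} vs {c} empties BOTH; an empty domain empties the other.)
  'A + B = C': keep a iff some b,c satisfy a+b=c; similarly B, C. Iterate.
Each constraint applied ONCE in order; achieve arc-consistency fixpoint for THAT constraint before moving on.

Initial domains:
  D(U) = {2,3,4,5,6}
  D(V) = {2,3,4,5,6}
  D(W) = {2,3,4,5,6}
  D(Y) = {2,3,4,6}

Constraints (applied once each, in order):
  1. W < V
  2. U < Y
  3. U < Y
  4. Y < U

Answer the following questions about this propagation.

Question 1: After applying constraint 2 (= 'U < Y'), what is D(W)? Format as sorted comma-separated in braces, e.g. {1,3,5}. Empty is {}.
Constraint 1 (W < V) on D(W)={2,3,4,5,6} D(V)={2,3,4,5,6}: W {2,3,4,5,6}->{2,3,4,5}; V {2,3,4,5,6}->{3,4,5,6}
Constraint 2 (U < Y) on D(U)={2,3,4,5,6} D(Y)={2,3,4,6}: U {2,3,4,5,6}->{2,3,4,5}; Y {2,3,4,6}->{3,4,6}
So after constraint 2: D(W) = {2,3,4,5}

Answer: {2,3,4,5}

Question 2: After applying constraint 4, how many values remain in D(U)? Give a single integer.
Answer: 2

Derivation:
Constraint 1 (W < V) on D(W)={2,3,4,5,6} D(V)={2,3,4,5,6}: W {2,3,4,5,6}->{2,3,4,5}; V {2,3,4,5,6}->{3,4,5,6}
Constraint 2 (U < Y) on D(U)={2,3,4,5,6} D(Y)={2,3,4,6}: U {2,3,4,5,6}->{2,3,4,5}; Y {2,3,4,6}->{3,4,6}
Constraint 3 (U < Y) on D(U)={2,3,4,5} D(Y)={3,4,6}: no change
Constraint 4 (Y < U) on D(Y)={3,4,6} D(U)={2,3,4,5}: Y {3,4,6}->{3,4}; U {2,3,4,5}->{4,5}
So after constraint 4: D(U)={4,5}, size = 2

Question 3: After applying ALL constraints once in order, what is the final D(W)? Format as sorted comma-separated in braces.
Answer: {2,3,4,5}

Derivation:
Constraint 1 (W < V) on D(W)={2,3,4,5,6} D(V)={2,3,4,5,6}: W {2,3,4,5,6}->{2,3,4,5}; V {2,3,4,5,6}->{3,4,5,6}
Constraint 2 (U < Y) on D(U)={2,3,4,5,6} D(Y)={2,3,4,6}: U {2,3,4,5,6}->{2,3,4,5}; Y {2,3,4,6}->{3,4,6}
Constraint 3 (U < Y) on D(U)={2,3,4,5} D(Y)={3,4,6}: no change
Constraint 4 (Y < U) on D(Y)={3,4,6} D(U)={2,3,4,5}: Y {3,4,6}->{3,4}; U {2,3,4,5}->{4,5}
So after all 4 constraints: D(W) = {2,3,4,5}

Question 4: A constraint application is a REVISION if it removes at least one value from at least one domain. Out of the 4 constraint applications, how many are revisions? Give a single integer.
Answer: 3

Derivation:
Constraint 1 (W < V) on D(W)={2,3,4,5,6} D(V)={2,3,4,5,6}: W {2,3,4,5,6}->{2,3,4,5}; V {2,3,4,5,6}->{3,4,5,6} => REVISION
Constraint 2 (U < Y) on D(U)={2,3,4,5,6} D(Y)={2,3,4,6}: U {2,3,4,5,6}->{2,3,4,5}; Y {2,3,4,6}->{3,4,6} => REVISION
Constraint 3 (U < Y) on D(U)={2,3,4,5} D(Y)={3,4,6}: no change => not a revision
Constraint 4 (Y < U) on D(Y)={3,4,6} D(U)={2,3,4,5}: Y {3,4,6}->{3,4}; U {2,3,4,5}->{4,5} => REVISION
Total revisions = 3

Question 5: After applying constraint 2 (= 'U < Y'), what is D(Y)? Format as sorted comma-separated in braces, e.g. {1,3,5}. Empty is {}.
Answer: {3,4,6}

Derivation:
Constraint 1 (W < V) on D(W)={2,3,4,5,6} D(V)={2,3,4,5,6}: W {2,3,4,5,6}->{2,3,4,5}; V {2,3,4,5,6}->{3,4,5,6}
Constraint 2 (U < Y) on D(U)={2,3,4,5,6} D(Y)={2,3,4,6}: U {2,3,4,5,6}->{2,3,4,5}; Y {2,3,4,6}->{3,4,6}
So after constraint 2: D(Y) = {3,4,6}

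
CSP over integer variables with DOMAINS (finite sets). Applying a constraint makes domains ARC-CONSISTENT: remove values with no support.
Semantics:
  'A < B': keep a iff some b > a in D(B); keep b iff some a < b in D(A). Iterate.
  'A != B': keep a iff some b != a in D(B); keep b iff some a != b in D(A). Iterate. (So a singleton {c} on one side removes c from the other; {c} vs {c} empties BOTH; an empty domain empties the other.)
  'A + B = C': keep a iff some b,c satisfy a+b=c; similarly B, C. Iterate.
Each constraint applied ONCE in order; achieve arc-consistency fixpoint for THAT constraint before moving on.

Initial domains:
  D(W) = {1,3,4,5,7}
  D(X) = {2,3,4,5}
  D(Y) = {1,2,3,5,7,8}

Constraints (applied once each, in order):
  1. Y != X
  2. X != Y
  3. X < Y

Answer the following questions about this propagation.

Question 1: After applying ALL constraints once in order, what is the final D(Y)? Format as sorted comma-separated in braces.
Constraint 1 (Y != X) on D(Y)={1,2,3,5,7,8} D(X)={2,3,4,5}: no change
Constraint 2 (X != Y) on D(X)={2,3,4,5} D(Y)={1,2,3,5,7,8}: no change
Constraint 3 (X < Y) on D(X)={2,3,4,5} D(Y)={1,2,3,5,7,8}: Y {1,2,3,5,7,8}->{3,5,7,8}
So after all 3 constraints: D(Y) = {3,5,7,8}

Answer: {3,5,7,8}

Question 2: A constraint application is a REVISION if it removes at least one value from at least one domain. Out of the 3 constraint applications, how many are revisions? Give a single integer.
Constraint 1 (Y != X) on D(Y)={1,2,3,5,7,8} D(X)={2,3,4,5}: no change => not a revision
Constraint 2 (X != Y) on D(X)={2,3,4,5} D(Y)={1,2,3,5,7,8}: no change => not a revision
Constraint 3 (X < Y) on D(X)={2,3,4,5} D(Y)={1,2,3,5,7,8}: Y {1,2,3,5,7,8}->{3,5,7,8} => REVISION
Total revisions = 1

Answer: 1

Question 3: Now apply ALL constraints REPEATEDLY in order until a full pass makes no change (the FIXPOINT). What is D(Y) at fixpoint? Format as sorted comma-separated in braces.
Answer: {3,5,7,8}

Derivation:
pass 0 (initial): D(Y)={1,2,3,5,7,8}
pass 1: Y {1,2,3,5,7,8}->{3,5,7,8}
pass 2: no change
Fixpoint after 2 passes: D(Y) = {3,5,7,8}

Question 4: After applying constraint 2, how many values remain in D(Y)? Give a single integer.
Constraint 1 (Y != X) on D(Y)={1,2,3,5,7,8} D(X)={2,3,4,5}: no change
Constraint 2 (X != Y) on D(X)={2,3,4,5} D(Y)={1,2,3,5,7,8}: no change
So after constraint 2: D(Y)={1,2,3,5,7,8}, size = 6

Answer: 6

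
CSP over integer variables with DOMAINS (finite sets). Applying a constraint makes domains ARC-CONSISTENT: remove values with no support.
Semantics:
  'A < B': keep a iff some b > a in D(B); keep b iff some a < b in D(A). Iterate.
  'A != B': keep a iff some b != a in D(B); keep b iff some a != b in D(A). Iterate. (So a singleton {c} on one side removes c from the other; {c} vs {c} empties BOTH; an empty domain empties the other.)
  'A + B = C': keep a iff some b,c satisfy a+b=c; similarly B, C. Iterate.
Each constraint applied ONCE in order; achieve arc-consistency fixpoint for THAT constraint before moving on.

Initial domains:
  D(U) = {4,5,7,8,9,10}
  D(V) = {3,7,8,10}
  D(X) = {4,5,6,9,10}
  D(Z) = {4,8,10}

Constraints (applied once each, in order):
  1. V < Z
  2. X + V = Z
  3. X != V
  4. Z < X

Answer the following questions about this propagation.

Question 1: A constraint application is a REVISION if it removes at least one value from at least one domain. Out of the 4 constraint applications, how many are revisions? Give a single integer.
Constraint 1 (V < Z) on D(V)={3,7,8,10} D(Z)={4,8,10}: V {3,7,8,10}->{3,7,8} => REVISION
Constraint 2 (X + V = Z) on D(X)={4,5,6,9,10} D(V)={3,7,8} D(Z)={4,8,10}: X {4,5,6,9,10}->{5}; V {3,7,8}->{3}; Z {4,8,10}->{8} => REVISION
Constraint 3 (X != V) on D(X)={5} D(V)={3}: no change => not a revision
Constraint 4 (Z < X) on D(Z)={8} D(X)={5}: Z {8}->{}; X {5}->{} => REVISION
Total revisions = 3

Answer: 3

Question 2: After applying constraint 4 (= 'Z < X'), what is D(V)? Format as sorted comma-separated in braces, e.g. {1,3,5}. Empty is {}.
Answer: {3}

Derivation:
Constraint 1 (V < Z) on D(V)={3,7,8,10} D(Z)={4,8,10}: V {3,7,8,10}->{3,7,8}
Constraint 2 (X + V = Z) on D(X)={4,5,6,9,10} D(V)={3,7,8} D(Z)={4,8,10}: X {4,5,6,9,10}->{5}; V {3,7,8}->{3}; Z {4,8,10}->{8}
Constraint 3 (X != V) on D(X)={5} D(V)={3}: no change
Constraint 4 (Z < X) on D(Z)={8} D(X)={5}: Z {8}->{}; X {5}->{}
So after constraint 4: D(V) = {3}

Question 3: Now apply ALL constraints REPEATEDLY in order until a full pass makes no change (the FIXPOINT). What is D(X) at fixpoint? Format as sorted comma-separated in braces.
Answer: {}

Derivation:
pass 0 (initial): D(X)={4,5,6,9,10}
pass 1: V {3,7,8,10}->{3}; X {4,5,6,9,10}->{}; Z {4,8,10}->{}
pass 2: V {3}->{}
pass 3: no change
Fixpoint after 3 passes: D(X) = {}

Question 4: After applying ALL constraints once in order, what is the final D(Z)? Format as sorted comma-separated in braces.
Answer: {}

Derivation:
Constraint 1 (V < Z) on D(V)={3,7,8,10} D(Z)={4,8,10}: V {3,7,8,10}->{3,7,8}
Constraint 2 (X + V = Z) on D(X)={4,5,6,9,10} D(V)={3,7,8} D(Z)={4,8,10}: X {4,5,6,9,10}->{5}; V {3,7,8}->{3}; Z {4,8,10}->{8}
Constraint 3 (X != V) on D(X)={5} D(V)={3}: no change
Constraint 4 (Z < X) on D(Z)={8} D(X)={5}: Z {8}->{}; X {5}->{}
So after all 4 constraints: D(Z) = {}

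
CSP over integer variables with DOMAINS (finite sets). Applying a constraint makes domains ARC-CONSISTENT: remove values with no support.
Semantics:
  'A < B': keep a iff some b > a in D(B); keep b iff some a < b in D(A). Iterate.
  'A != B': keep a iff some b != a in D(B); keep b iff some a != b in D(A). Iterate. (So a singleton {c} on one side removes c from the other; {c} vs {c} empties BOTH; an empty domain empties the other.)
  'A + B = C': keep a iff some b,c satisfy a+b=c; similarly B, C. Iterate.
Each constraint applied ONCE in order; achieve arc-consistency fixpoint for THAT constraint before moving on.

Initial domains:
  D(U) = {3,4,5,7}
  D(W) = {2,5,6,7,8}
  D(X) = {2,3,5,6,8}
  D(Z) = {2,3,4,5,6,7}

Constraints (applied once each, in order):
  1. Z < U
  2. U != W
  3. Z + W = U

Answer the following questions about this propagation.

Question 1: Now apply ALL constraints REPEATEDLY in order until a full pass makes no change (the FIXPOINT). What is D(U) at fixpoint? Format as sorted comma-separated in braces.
pass 0 (initial): D(U)={3,4,5,7}
pass 1: U {3,4,5,7}->{4,5,7}; W {2,5,6,7,8}->{2,5}; Z {2,3,4,5,6,7}->{2,3,5}
pass 2: no change
Fixpoint after 2 passes: D(U) = {4,5,7}

Answer: {4,5,7}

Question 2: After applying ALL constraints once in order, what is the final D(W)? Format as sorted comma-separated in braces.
Constraint 1 (Z < U) on D(Z)={2,3,4,5,6,7} D(U)={3,4,5,7}: Z {2,3,4,5,6,7}->{2,3,4,5,6}
Constraint 2 (U != W) on D(U)={3,4,5,7} D(W)={2,5,6,7,8}: no change
Constraint 3 (Z + W = U) on D(Z)={2,3,4,5,6} D(W)={2,5,6,7,8} D(U)={3,4,5,7}: Z {2,3,4,5,6}->{2,3,5}; W {2,5,6,7,8}->{2,5}; U {3,4,5,7}->{4,5,7}
So after all 3 constraints: D(W) = {2,5}

Answer: {2,5}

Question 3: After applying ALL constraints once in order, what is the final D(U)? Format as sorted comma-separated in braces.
Answer: {4,5,7}

Derivation:
Constraint 1 (Z < U) on D(Z)={2,3,4,5,6,7} D(U)={3,4,5,7}: Z {2,3,4,5,6,7}->{2,3,4,5,6}
Constraint 2 (U != W) on D(U)={3,4,5,7} D(W)={2,5,6,7,8}: no change
Constraint 3 (Z + W = U) on D(Z)={2,3,4,5,6} D(W)={2,5,6,7,8} D(U)={3,4,5,7}: Z {2,3,4,5,6}->{2,3,5}; W {2,5,6,7,8}->{2,5}; U {3,4,5,7}->{4,5,7}
So after all 3 constraints: D(U) = {4,5,7}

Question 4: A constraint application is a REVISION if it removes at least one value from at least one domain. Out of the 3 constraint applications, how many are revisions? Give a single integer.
Answer: 2

Derivation:
Constraint 1 (Z < U) on D(Z)={2,3,4,5,6,7} D(U)={3,4,5,7}: Z {2,3,4,5,6,7}->{2,3,4,5,6} => REVISION
Constraint 2 (U != W) on D(U)={3,4,5,7} D(W)={2,5,6,7,8}: no change => not a revision
Constraint 3 (Z + W = U) on D(Z)={2,3,4,5,6} D(W)={2,5,6,7,8} D(U)={3,4,5,7}: Z {2,3,4,5,6}->{2,3,5}; W {2,5,6,7,8}->{2,5}; U {3,4,5,7}->{4,5,7} => REVISION
Total revisions = 2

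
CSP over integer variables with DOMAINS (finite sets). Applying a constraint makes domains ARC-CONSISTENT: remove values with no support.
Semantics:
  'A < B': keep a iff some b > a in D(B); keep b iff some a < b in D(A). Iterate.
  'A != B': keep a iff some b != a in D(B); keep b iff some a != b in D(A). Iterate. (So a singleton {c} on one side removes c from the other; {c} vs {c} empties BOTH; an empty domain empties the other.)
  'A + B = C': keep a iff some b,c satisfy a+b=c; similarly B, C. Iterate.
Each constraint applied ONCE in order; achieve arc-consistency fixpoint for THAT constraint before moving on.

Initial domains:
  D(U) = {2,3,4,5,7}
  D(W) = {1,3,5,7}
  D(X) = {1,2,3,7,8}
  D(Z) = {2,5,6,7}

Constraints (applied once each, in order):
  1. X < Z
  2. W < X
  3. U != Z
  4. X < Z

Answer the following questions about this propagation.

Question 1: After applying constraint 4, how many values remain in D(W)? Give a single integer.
Constraint 1 (X < Z) on D(X)={1,2,3,7,8} D(Z)={2,5,6,7}: X {1,2,3,7,8}->{1,2,3}
Constraint 2 (W < X) on D(W)={1,3,5,7} D(X)={1,2,3}: W {1,3,5,7}->{1}; X {1,2,3}->{2,3}
Constraint 3 (U != Z) on D(U)={2,3,4,5,7} D(Z)={2,5,6,7}: no change
Constraint 4 (X < Z) on D(X)={2,3} D(Z)={2,5,6,7}: Z {2,5,6,7}->{5,6,7}
So after constraint 4: D(W)={1}, size = 1

Answer: 1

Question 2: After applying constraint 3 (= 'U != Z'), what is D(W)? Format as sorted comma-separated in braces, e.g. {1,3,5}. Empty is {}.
Constraint 1 (X < Z) on D(X)={1,2,3,7,8} D(Z)={2,5,6,7}: X {1,2,3,7,8}->{1,2,3}
Constraint 2 (W < X) on D(W)={1,3,5,7} D(X)={1,2,3}: W {1,3,5,7}->{1}; X {1,2,3}->{2,3}
Constraint 3 (U != Z) on D(U)={2,3,4,5,7} D(Z)={2,5,6,7}: no change
So after constraint 3: D(W) = {1}

Answer: {1}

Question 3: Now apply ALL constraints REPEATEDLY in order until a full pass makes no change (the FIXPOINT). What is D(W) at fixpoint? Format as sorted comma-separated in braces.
pass 0 (initial): D(W)={1,3,5,7}
pass 1: W {1,3,5,7}->{1}; X {1,2,3,7,8}->{2,3}; Z {2,5,6,7}->{5,6,7}
pass 2: no change
Fixpoint after 2 passes: D(W) = {1}

Answer: {1}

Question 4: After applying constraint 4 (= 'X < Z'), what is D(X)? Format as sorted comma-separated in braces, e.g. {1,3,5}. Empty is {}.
Answer: {2,3}

Derivation:
Constraint 1 (X < Z) on D(X)={1,2,3,7,8} D(Z)={2,5,6,7}: X {1,2,3,7,8}->{1,2,3}
Constraint 2 (W < X) on D(W)={1,3,5,7} D(X)={1,2,3}: W {1,3,5,7}->{1}; X {1,2,3}->{2,3}
Constraint 3 (U != Z) on D(U)={2,3,4,5,7} D(Z)={2,5,6,7}: no change
Constraint 4 (X < Z) on D(X)={2,3} D(Z)={2,5,6,7}: Z {2,5,6,7}->{5,6,7}
So after constraint 4: D(X) = {2,3}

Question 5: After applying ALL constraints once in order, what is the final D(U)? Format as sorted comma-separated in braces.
Answer: {2,3,4,5,7}

Derivation:
Constraint 1 (X < Z) on D(X)={1,2,3,7,8} D(Z)={2,5,6,7}: X {1,2,3,7,8}->{1,2,3}
Constraint 2 (W < X) on D(W)={1,3,5,7} D(X)={1,2,3}: W {1,3,5,7}->{1}; X {1,2,3}->{2,3}
Constraint 3 (U != Z) on D(U)={2,3,4,5,7} D(Z)={2,5,6,7}: no change
Constraint 4 (X < Z) on D(X)={2,3} D(Z)={2,5,6,7}: Z {2,5,6,7}->{5,6,7}
So after all 4 constraints: D(U) = {2,3,4,5,7}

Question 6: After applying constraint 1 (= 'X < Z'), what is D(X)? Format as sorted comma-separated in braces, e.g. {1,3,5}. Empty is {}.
Answer: {1,2,3}

Derivation:
Constraint 1 (X < Z) on D(X)={1,2,3,7,8} D(Z)={2,5,6,7}: X {1,2,3,7,8}->{1,2,3}
So after constraint 1: D(X) = {1,2,3}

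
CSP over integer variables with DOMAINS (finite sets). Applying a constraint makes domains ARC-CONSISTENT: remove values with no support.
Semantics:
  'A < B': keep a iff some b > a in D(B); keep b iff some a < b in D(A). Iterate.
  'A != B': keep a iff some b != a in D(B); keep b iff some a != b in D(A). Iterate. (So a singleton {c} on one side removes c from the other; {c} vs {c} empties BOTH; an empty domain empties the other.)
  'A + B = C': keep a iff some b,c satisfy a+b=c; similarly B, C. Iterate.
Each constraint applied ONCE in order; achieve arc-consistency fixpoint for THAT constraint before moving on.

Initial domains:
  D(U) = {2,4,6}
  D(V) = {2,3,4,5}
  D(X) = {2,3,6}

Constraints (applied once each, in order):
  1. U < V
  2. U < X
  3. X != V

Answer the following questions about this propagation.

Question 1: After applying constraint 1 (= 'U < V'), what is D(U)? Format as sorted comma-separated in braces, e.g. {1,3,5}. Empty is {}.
Answer: {2,4}

Derivation:
Constraint 1 (U < V) on D(U)={2,4,6} D(V)={2,3,4,5}: U {2,4,6}->{2,4}; V {2,3,4,5}->{3,4,5}
So after constraint 1: D(U) = {2,4}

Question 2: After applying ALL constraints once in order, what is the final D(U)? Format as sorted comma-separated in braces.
Constraint 1 (U < V) on D(U)={2,4,6} D(V)={2,3,4,5}: U {2,4,6}->{2,4}; V {2,3,4,5}->{3,4,5}
Constraint 2 (U < X) on D(U)={2,4} D(X)={2,3,6}: X {2,3,6}->{3,6}
Constraint 3 (X != V) on D(X)={3,6} D(V)={3,4,5}: no change
So after all 3 constraints: D(U) = {2,4}

Answer: {2,4}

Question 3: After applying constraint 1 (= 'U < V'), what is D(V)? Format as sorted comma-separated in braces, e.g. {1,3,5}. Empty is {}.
Constraint 1 (U < V) on D(U)={2,4,6} D(V)={2,3,4,5}: U {2,4,6}->{2,4}; V {2,3,4,5}->{3,4,5}
So after constraint 1: D(V) = {3,4,5}

Answer: {3,4,5}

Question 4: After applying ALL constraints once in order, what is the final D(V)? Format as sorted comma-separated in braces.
Answer: {3,4,5}

Derivation:
Constraint 1 (U < V) on D(U)={2,4,6} D(V)={2,3,4,5}: U {2,4,6}->{2,4}; V {2,3,4,5}->{3,4,5}
Constraint 2 (U < X) on D(U)={2,4} D(X)={2,3,6}: X {2,3,6}->{3,6}
Constraint 3 (X != V) on D(X)={3,6} D(V)={3,4,5}: no change
So after all 3 constraints: D(V) = {3,4,5}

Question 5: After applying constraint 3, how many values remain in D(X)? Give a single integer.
Constraint 1 (U < V) on D(U)={2,4,6} D(V)={2,3,4,5}: U {2,4,6}->{2,4}; V {2,3,4,5}->{3,4,5}
Constraint 2 (U < X) on D(U)={2,4} D(X)={2,3,6}: X {2,3,6}->{3,6}
Constraint 3 (X != V) on D(X)={3,6} D(V)={3,4,5}: no change
So after constraint 3: D(X)={3,6}, size = 2

Answer: 2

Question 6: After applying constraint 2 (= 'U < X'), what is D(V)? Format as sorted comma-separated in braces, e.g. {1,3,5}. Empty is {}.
Answer: {3,4,5}

Derivation:
Constraint 1 (U < V) on D(U)={2,4,6} D(V)={2,3,4,5}: U {2,4,6}->{2,4}; V {2,3,4,5}->{3,4,5}
Constraint 2 (U < X) on D(U)={2,4} D(X)={2,3,6}: X {2,3,6}->{3,6}
So after constraint 2: D(V) = {3,4,5}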